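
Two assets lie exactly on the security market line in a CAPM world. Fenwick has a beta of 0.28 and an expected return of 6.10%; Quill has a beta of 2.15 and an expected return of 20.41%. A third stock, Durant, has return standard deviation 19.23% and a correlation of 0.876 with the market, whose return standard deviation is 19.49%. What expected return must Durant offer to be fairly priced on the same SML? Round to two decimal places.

MRP = (20.41% − 6.10%) / (2.15 − 0.28) = 7.6524%
R_f = 6.10% − 0.28 × 7.6524% = 3.9573%
β_Durant = ρ·σ_i/σ_m = 0.876 × 19.23 / 19.49 = 0.8643
E(R_Durant) = R_f + β × MRP = 3.9573% + 0.8643 × 7.6524% = 10.57%

10.57%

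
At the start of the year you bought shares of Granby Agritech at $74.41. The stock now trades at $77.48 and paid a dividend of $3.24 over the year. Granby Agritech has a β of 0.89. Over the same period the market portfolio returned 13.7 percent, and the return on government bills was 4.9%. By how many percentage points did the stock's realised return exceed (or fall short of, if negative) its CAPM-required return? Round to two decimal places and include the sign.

-4.25%

Realised HPR = (P1 + D1 − P0) / P0 = (77.48 + 3.24 − 74.41) / 74.41 = 6.31 / 74.41 = 8.4800%
MRP = 13.7% − 4.9% = 8.80%
CAPM required = R_f + β·MRP = 4.9% + 0.89 × 8.8% = 12.7320%
α = realised − required = 8.4800% − 12.7320% = -4.25%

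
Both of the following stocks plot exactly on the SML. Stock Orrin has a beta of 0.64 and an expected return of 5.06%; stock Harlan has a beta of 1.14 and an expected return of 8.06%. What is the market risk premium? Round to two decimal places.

6.00%

Both satisfy E(R) = R_f + β·MRP, so the slope of the SML is
MRP = (8.06% − 5.06%) / (1.14 − 0.64) = 3.00% / 0.50 = 6.0000%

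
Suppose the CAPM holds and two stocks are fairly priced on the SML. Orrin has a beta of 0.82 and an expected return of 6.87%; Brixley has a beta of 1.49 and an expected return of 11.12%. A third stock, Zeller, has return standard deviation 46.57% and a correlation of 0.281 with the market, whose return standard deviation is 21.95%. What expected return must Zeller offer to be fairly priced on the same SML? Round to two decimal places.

MRP = (11.12% − 6.87%) / (1.49 − 0.82) = 6.3433%
R_f = 6.87% − 0.82 × 6.3433% = 1.6685%
β_Zeller = ρ·σ_i/σ_m = 0.281 × 46.57 / 21.95 = 0.5962
E(R_Zeller) = R_f + β × MRP = 1.6685% + 0.5962 × 6.3433% = 5.45%

5.45%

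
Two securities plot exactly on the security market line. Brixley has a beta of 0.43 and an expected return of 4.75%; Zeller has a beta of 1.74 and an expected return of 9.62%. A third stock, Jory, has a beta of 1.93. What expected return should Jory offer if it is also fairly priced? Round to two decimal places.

10.33%

MRP (SML slope) = (9.62% − 4.75%) / (1.74 − 0.43) = 4.87% / 1.31 = 3.7176%
R_f (intercept) = 4.75% − 0.43 × 3.7176% = 3.1514%
E(R_Jory) = R_f + β × MRP = 3.1514% + 1.93 × 3.7176% = 10.33%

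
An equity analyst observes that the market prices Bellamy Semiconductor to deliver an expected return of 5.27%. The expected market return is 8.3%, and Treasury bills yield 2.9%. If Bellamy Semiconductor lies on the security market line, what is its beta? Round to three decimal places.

MRP = 8.3% − 2.9% = 5.40%
β = (E(R) − R_f) / MRP = (5.27% − 2.9%) / 5.4% = 2.37% / 5.4% = 0.439

0.439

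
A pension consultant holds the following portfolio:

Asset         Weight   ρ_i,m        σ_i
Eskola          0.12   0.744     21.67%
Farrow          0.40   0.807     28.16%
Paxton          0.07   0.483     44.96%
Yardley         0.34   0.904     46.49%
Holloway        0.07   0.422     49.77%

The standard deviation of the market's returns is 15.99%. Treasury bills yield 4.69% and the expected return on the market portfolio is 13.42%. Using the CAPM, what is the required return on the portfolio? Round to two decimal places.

β_Eskola = 0.744 × 21.67% / 15.99% = 1.0083
β_Farrow = 0.807 × 28.16% / 15.99% = 1.4212
β_Paxton = 0.483 × 44.96% / 15.99% = 1.3581
β_Yardley = 0.904 × 46.49% / 15.99% = 2.6283
β_Holloway = 0.422 × 49.77% / 15.99% = 1.3135
β_P = Σ w_i β_i = 0.12×1.0083 + 0.40×1.4212 + 0.07×1.3581 + 0.34×2.6283 + 0.07×1.3135 = 1.7701
MRP = 13.42% − 4.69% = 8.73%
E(R_P) = R_f + β_P × MRP = 4.69% + 1.7701 × 8.73% = 20.14%

20.14%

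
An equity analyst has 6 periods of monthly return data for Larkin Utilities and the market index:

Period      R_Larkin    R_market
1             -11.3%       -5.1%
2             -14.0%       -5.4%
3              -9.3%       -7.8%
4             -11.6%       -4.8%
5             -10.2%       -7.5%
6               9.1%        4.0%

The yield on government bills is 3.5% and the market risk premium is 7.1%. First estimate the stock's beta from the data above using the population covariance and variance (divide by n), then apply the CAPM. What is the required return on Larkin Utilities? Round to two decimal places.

16.02%

Mean R_i = (-11.3 − 14.0 − 9.3 − 11.6 − 10.2 + 9.1) / 6 = -7.8833%
Mean R_m = (-5.1 − 5.4 − 7.8 − 4.8 − 7.5 + 4.0) / 6 = -4.4333%
Σ(R_i − R̄_i)(R_m − R̄_m) = 164.6533  ⇒  Cov = 164.6533 / 6 = 27.4422
Σ(R_m − R̄_m)² = 93.3733  ⇒  Var(R_m) = 93.3733 / 6 = 15.5622
β = Cov / Var(R_m) = 27.4422 / 15.5622 = 1.7634
E(R) = R_f + β × MRP = 3.5% + 1.7634 × 7.1% = 16.02%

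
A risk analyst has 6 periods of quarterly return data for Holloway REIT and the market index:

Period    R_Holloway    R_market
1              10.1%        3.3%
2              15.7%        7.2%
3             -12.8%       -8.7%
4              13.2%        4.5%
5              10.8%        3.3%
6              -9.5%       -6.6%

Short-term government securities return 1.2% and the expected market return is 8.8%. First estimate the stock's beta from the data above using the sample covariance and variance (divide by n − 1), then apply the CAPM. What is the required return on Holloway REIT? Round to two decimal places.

15.63%

Mean R_i = (10.1 + 15.7 − 12.8 + 13.2 + 10.8 − 9.5) / 6 = 4.5833%
Mean R_m = (3.3 + 7.2 − 8.7 + 4.5 + 3.3 − 6.6) / 6 = 0.5000%
Σ(R_i − R̄_i)(R_m − R̄_m) = 401.7200  ⇒  Cov = 401.7200 / 5 = 80.3440
Σ(R_m − R̄_m)² = 211.6200  ⇒  Var(R_m) = 211.6200 / 5 = 42.3240
β = Cov / Var(R_m) = 80.3440 / 42.3240 = 1.8983
MRP = 8.8% − 1.2% = 7.60%
E(R) = R_f + β × MRP = 1.2% + 1.8983 × 7.6% = 15.63%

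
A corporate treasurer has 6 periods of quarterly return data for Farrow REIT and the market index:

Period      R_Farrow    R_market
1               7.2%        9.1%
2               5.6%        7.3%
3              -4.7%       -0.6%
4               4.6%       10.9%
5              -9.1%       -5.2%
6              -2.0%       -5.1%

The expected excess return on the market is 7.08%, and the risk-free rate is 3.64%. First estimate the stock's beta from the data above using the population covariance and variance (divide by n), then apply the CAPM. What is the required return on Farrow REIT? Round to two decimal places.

Mean R_i = (7.2 + 5.6 − 4.7 + 4.6 − 9.1 − 2.0) / 6 = 0.2667%
Mean R_m = (9.1 + 7.3 − 0.6 + 10.9 − 5.2 − 5.1) / 6 = 2.7333%
Σ(R_i − R̄_i)(R_m − R̄_m) = 212.5067  ⇒  Cov = 212.5067 / 6 = 35.4178
Σ(R_m − R̄_m)² = 263.4933  ⇒  Var(R_m) = 263.4933 / 6 = 43.9156
β = Cov / Var(R_m) = 35.4178 / 43.9156 = 0.8065
E(R) = R_f + β × MRP = 3.64% + 0.8065 × 7.08% = 9.35%

9.35%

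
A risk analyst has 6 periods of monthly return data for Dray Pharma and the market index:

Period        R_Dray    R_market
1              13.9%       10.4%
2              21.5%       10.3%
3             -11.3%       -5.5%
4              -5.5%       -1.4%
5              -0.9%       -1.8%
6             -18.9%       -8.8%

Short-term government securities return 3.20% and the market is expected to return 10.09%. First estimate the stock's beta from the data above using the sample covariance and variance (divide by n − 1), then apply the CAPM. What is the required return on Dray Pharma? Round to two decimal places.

16.00%

Mean R_i = (13.9 + 21.5 − 11.3 − 5.5 − 0.9 − 18.9) / 6 = -0.2000%
Mean R_m = (10.4 + 10.3 − 5.5 − 1.4 − 1.8 − 8.8) / 6 = 0.5333%
Σ(R_i − R̄_i)(R_m − R̄_m) = 604.4400  ⇒  Cov = 604.4400 / 5 = 120.8880
Σ(R_m − R̄_m)² = 325.4333  ⇒  Var(R_m) = 325.4333 / 5 = 65.0867
β = Cov / Var(R_m) = 120.8880 / 65.0867 = 1.8573
MRP = 10.09% − 3.20% = 6.89%
E(R) = R_f + β × MRP = 3.20% + 1.8573 × 6.89% = 16.00%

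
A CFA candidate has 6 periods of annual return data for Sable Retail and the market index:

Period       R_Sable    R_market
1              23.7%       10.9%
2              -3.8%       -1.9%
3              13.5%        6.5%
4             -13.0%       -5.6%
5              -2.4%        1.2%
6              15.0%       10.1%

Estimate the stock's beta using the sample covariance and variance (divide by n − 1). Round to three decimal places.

Mean R_i = (23.7 − 3.8 + 13.5 − 13.0 − 2.4 + 15.0) / 6 = 5.5000%
Mean R_m = (10.9 − 1.9 + 6.5 − 5.6 + 1.2 + 10.1) / 6 = 3.5333%
Σ(R_i − R̄_i)(R_m − R̄_m) = 458.1200  ⇒  Cov = 458.1200 / 5 = 91.6240
Σ(R_m − R̄_m)² = 224.5733  ⇒  Var(R_m) = 224.5733 / 5 = 44.9147
β = Cov / Var(R_m) = 91.6240 / 44.9147 = 2.0400

2.040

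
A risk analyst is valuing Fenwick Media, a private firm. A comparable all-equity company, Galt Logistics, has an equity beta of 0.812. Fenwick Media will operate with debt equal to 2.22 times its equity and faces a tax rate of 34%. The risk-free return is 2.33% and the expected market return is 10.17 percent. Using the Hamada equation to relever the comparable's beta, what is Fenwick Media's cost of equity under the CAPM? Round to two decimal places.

18.02%

β_L = β_U × [1 + (1 − t)(D/E)] = 0.812 × [1 + (1 − 0.34) × 2.22]
    = 0.812 × [1 + 0.66 × 2.22] = 0.812 × 2.4652 = 2.0017
MRP = 10.17% − 2.33% = 7.84%
E(R) = R_f + β_L × MRP = 2.33% + 2.0017 × 7.84% = 18.02%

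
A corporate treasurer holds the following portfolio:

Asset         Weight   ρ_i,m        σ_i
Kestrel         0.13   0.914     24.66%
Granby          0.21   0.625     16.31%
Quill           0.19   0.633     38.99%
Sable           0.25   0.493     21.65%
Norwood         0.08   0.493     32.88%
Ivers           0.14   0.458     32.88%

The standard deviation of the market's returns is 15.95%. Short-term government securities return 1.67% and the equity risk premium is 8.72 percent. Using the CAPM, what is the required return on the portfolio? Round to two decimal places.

10.33%

β_Kestrel = 0.914 × 24.66% / 15.95% = 1.4131
β_Granby = 0.625 × 16.31% / 15.95% = 0.6391
β_Quill = 0.633 × 38.99% / 15.95% = 1.5474
β_Sable = 0.493 × 21.65% / 15.95% = 0.6692
β_Norwood = 0.493 × 32.88% / 15.95% = 1.0163
β_Ivers = 0.458 × 32.88% / 15.95% = 0.9441
β_P = Σ w_i β_i = 0.13×1.4131 + 0.21×0.6391 + 0.19×1.5474 + 0.25×0.6692 + 0.08×1.0163 + 0.14×0.9441 = 0.9927
E(R_P) = R_f + β_P × MRP = 1.67% + 0.9927 × 8.72% = 10.33%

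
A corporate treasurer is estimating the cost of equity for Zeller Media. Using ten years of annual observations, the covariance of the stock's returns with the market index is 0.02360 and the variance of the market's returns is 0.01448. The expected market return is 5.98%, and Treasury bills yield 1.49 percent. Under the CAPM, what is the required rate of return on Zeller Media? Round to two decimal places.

8.81%

β = Cov(R_i, R_m) / Var(R_m) = 0.02360 / 0.01448 = 1.6298
MRP = 5.98% − 1.49% = 4.49%
E(R) = R_f + β × MRP = 1.49% + 1.6298 × 4.49% = 8.81%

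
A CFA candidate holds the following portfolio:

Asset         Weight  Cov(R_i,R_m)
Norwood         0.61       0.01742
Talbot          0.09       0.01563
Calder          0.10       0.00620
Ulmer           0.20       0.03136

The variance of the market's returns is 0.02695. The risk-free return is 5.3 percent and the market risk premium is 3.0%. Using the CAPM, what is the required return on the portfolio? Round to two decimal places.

7.41%

β_Norwood = 0.01742 / 0.02695 = 0.6464
β_Talbot = 0.01563 / 0.02695 = 0.5800
β_Calder = 0.00620 / 0.02695 = 0.2301
β_Ulmer = 0.03136 / 0.02695 = 1.1636
β_P = Σ w_i β_i = 0.61×0.6464 + 0.09×0.5800 + 0.10×0.2301 + 0.20×1.1636 = 0.7022
E(R_P) = R_f + β_P × MRP = 5.3% + 0.7022 × 3.0% = 7.41%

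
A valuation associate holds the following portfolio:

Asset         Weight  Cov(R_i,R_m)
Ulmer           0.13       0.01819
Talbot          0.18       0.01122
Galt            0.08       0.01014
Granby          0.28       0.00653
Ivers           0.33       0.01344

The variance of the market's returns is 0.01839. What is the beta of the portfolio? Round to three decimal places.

β_Ulmer = 0.01819 / 0.01839 = 0.9891
β_Talbot = 0.01122 / 0.01839 = 0.6101
β_Galt = 0.01014 / 0.01839 = 0.5514
β_Granby = 0.00653 / 0.01839 = 0.3551
β_Ivers = 0.01344 / 0.01839 = 0.7308
β_P = Σ w_i β_i = 0.13×0.9891 + 0.18×0.6101 + 0.08×0.5514 + 0.28×0.3551 + 0.33×0.7308 = 0.6231

0.623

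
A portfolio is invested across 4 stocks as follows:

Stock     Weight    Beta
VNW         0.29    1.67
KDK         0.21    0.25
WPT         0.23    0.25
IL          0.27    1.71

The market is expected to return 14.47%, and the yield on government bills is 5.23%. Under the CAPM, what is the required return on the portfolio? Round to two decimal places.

β_P = Σ w_i β_i = 0.29×1.67 + 0.21×0.25 + 0.23×0.25 + 0.27×1.71 = 1.0560
MRP = 14.47% − 5.23% = 9.24%
E(R_P) = R_f + β_P × MRP = 5.23% + 1.0560 × 9.24% = 14.99%

14.99%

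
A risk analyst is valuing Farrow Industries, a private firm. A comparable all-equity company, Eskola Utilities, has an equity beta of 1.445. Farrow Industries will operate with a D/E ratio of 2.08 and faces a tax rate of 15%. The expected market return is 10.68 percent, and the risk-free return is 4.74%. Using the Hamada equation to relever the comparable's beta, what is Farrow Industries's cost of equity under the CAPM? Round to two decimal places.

28.50%

β_L = β_U × [1 + (1 − t)(D/E)] = 1.445 × [1 + (1 − 0.15) × 2.08]
    = 1.445 × [1 + 0.85 × 2.08] = 1.445 × 2.7680 = 3.9998
MRP = 10.68% − 4.74% = 5.94%
E(R) = R_f + β_L × MRP = 4.74% + 3.9998 × 5.94% = 28.50%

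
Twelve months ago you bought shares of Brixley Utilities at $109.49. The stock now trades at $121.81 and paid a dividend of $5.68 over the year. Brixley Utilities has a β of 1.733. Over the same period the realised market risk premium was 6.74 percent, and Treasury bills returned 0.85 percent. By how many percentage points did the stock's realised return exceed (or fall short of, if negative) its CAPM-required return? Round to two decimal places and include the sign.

+3.91%

Realised HPR = (P1 + D1 − P0) / P0 = (121.81 + 5.68 − 109.49) / 109.49 = 18.00 / 109.49 = 16.4399%
CAPM required = R_f + β·MRP = 0.85% + 1.733 × 6.74% = 12.53042%
α = realised − required = 16.4399% − 12.53042% = +3.91%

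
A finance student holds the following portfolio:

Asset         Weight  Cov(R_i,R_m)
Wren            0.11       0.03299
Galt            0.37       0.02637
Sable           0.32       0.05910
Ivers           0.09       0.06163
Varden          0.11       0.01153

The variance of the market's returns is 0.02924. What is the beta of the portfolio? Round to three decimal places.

β_Wren = 0.03299 / 0.02924 = 1.1282
β_Galt = 0.02637 / 0.02924 = 0.9018
β_Sable = 0.05910 / 0.02924 = 2.0212
β_Ivers = 0.06163 / 0.02924 = 2.1077
β_Varden = 0.01153 / 0.02924 = 0.3943
β_P = Σ w_i β_i = 0.11×1.1282 + 0.37×0.9018 + 0.32×2.0212 + 0.09×2.1077 + 0.11×0.3943 = 1.3376

1.338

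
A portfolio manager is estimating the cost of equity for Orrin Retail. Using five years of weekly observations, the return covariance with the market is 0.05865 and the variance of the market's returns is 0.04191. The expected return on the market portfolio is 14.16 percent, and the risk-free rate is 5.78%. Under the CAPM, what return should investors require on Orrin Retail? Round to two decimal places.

β = Cov(R_i, R_m) / Var(R_m) = 0.05865 / 0.04191 = 1.3994
MRP = 14.16% − 5.78% = 8.38%
E(R) = R_f + β × MRP = 5.78% + 1.3994 × 8.38% = 17.51%

17.51%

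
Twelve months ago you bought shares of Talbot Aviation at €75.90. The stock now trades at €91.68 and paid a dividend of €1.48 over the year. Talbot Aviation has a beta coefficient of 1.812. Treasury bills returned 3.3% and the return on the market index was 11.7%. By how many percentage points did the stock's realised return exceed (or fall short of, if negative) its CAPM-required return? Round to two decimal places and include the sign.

Realised HPR = (P1 + D1 − P0) / P0 = (91.68 + 1.48 − 75.90) / 75.90 = 17.26 / 75.90 = 22.7404%
MRP = 11.7% − 3.3% = 8.40%
CAPM required = R_f + β·MRP = 3.3% + 1.812 × 8.4% = 18.5208%
α = realised − required = 22.7404% − 18.5208% = +4.22%

+4.22%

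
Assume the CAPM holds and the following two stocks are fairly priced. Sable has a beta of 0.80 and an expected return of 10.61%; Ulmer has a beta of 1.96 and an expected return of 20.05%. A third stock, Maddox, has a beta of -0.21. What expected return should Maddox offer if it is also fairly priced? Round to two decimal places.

2.39%

MRP (SML slope) = (20.05% − 10.61%) / (1.96 − 0.80) = 9.44% / 1.16 = 8.1379%
R_f (intercept) = 10.61% − 0.80 × 8.1379% = 4.0997%
E(R_Maddox) = R_f + β × MRP = 4.0997% + -0.21 × 8.1379% = 2.39%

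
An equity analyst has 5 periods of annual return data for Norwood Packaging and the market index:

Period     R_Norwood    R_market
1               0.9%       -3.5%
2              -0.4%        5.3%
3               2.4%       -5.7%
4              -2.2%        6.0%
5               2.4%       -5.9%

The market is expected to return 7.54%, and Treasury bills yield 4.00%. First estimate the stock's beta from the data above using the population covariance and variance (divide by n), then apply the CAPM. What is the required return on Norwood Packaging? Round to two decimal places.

Mean R_i = (0.9 − 0.4 + 2.4 − 2.2 + 2.4) / 5 = 0.6200%
Mean R_m = (-3.5 + 5.3 − 5.7 + 6.0 − 5.9) / 5 = -0.7600%
Σ(R_i − R̄_i)(R_m − R̄_m) = -43.9540  ⇒  Cov = -43.9540 / 5 = -8.7908
Σ(R_m − R̄_m)² = 140.7520  ⇒  Var(R_m) = 140.7520 / 5 = 28.1504
β = Cov / Var(R_m) = -8.7908 / 28.1504 = -0.3123
MRP = 7.54% − 4.00% = 3.54%
E(R) = R_f + β × MRP = 4.00% + -0.3123 × 3.54% = 2.89%

2.89%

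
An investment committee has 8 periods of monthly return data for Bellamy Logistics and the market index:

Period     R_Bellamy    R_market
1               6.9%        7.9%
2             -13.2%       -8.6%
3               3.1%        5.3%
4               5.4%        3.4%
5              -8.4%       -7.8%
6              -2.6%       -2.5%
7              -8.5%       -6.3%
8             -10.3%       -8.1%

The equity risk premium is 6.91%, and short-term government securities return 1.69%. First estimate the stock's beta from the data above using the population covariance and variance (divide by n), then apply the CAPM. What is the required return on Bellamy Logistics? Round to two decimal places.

Mean R_i = (6.9 − 13.2 + 3.1 + 5.4 − 8.4 − 2.6 − 8.5 − 10.3) / 8 = -3.4500%
Mean R_m = (7.9 − 8.6 + 5.3 + 3.4 − 7.8 − 2.5 − 6.3 − 8.1) / 8 = -2.0875%
Σ(R_i − R̄_i)(R_m − R̄_m) = 354.2050  ⇒  Cov = 354.2050 / 8 = 44.2756
Σ(R_m − R̄_m)² = 313.5488  ⇒  Var(R_m) = 313.5488 / 8 = 39.1936
β = Cov / Var(R_m) = 44.2756 / 39.1936 = 1.1297
E(R) = R_f + β × MRP = 1.69% + 1.1297 × 6.91% = 9.50%

9.50%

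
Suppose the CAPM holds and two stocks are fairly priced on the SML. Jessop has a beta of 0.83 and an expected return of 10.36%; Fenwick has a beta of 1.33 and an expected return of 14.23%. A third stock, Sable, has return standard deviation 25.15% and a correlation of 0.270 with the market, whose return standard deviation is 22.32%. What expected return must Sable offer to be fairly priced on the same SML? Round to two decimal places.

MRP = (14.23% − 10.36%) / (1.33 − 0.83) = 7.7400%
R_f = 10.36% − 0.83 × 7.7400% = 3.9358%
β_Sable = ρ·σ_i/σ_m = 0.270 × 25.15 / 22.32 = 0.3042
E(R_Sable) = R_f + β × MRP = 3.9358% + 0.3042 × 7.7400% = 6.29%

6.29%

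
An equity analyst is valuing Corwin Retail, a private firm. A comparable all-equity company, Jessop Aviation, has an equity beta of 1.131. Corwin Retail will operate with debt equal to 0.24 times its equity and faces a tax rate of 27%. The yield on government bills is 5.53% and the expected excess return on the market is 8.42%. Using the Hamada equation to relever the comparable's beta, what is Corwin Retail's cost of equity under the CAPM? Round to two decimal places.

β_L = β_U × [1 + (1 − t)(D/E)] = 1.131 × [1 + (1 − 0.27) × 0.24]
    = 1.131 × [1 + 0.73 × 0.24] = 1.131 × 1.1752 = 1.3292
E(R) = R_f + β_L × MRP = 5.53% + 1.3292 × 8.42% = 16.72%

16.72%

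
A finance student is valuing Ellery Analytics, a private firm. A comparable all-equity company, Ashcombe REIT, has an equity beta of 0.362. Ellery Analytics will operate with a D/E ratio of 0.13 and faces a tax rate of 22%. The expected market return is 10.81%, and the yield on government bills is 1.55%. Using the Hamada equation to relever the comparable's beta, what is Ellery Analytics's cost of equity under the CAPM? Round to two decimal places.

β_L = β_U × [1 + (1 − t)(D/E)] = 0.362 × [1 + (1 − 0.22) × 0.13]
    = 0.362 × [1 + 0.78 × 0.13] = 0.362 × 1.1014 = 0.3987
MRP = 10.81% − 1.55% = 9.26%
E(R) = R_f + β_L × MRP = 1.55% + 0.3987 × 9.26% = 5.24%

5.24%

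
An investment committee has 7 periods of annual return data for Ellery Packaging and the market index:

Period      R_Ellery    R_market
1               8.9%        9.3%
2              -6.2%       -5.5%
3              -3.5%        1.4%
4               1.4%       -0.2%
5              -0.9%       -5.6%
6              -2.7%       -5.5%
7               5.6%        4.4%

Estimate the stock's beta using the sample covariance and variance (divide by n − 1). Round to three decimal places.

0.787

Mean R_i = (8.9 − 6.2 − 3.5 + 1.4 − 0.9 − 2.7 + 5.6) / 7 = 0.3714%
Mean R_m = (9.3 − 5.5 + 1.4 − 0.2 − 5.6 − 5.5 + 4.4) / 7 = -0.2429%
Σ(R_i − R̄_i)(R_m − R̄_m) = 156.8514  ⇒  Cov = 156.8514 / 6 = 26.1419
Σ(R_m − R̄_m)² = 199.2971  ⇒  Var(R_m) = 199.2971 / 6 = 33.2162
β = Cov / Var(R_m) = 26.1419 / 33.2162 = 0.7870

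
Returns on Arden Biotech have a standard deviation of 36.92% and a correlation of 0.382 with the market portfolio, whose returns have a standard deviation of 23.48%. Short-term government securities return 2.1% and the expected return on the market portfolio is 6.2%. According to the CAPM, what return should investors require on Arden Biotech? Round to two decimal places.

4.56%

β = ρ × σ_i / σ_m = 0.382 × 36.92% / 23.48% = 0.6007
MRP = 6.2% − 2.1% = 4.10%
E(R) = 2.1% + 0.6007 × 4.1% = 4.56%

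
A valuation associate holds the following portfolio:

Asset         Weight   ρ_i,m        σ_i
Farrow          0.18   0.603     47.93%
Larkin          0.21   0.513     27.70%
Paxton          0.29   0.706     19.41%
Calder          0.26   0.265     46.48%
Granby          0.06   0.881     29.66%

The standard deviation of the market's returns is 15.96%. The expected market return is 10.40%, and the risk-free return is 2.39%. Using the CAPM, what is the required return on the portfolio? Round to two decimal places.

10.89%

β_Farrow = 0.603 × 47.93% / 15.96% = 1.8109
β_Larkin = 0.513 × 27.70% / 15.96% = 0.8904
β_Paxton = 0.706 × 19.41% / 15.96% = 0.8586
β_Calder = 0.265 × 46.48% / 15.96% = 0.7718
β_Granby = 0.881 × 29.66% / 15.96% = 1.6372
β_P = Σ w_i β_i = 0.18×1.8109 + 0.21×0.8904 + 0.29×0.8586 + 0.26×0.7718 + 0.06×1.6372 = 1.0608
MRP = 10.40% − 2.39% = 8.01%
E(R_P) = R_f + β_P × MRP = 2.39% + 1.0608 × 8.01% = 10.89%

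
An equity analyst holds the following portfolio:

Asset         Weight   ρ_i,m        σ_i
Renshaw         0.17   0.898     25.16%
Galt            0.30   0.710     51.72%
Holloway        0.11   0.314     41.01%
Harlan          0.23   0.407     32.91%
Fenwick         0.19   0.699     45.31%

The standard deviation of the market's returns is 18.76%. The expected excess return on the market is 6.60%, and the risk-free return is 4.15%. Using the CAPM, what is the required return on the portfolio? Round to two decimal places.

13.08%

β_Renshaw = 0.898 × 25.16% / 18.76% = 1.2044
β_Galt = 0.710 × 51.72% / 18.76% = 1.9574
β_Holloway = 0.314 × 41.01% / 18.76% = 0.6864
β_Harlan = 0.407 × 32.91% / 18.76% = 0.7140
β_Fenwick = 0.699 × 45.31% / 18.76% = 1.6883
β_P = Σ w_i β_i = 0.17×1.2044 + 0.30×1.9574 + 0.11×0.6864 + 0.23×0.7140 + 0.19×1.6883 = 1.3525
E(R_P) = R_f + β_P × MRP = 4.15% + 1.3525 × 6.60% = 13.08%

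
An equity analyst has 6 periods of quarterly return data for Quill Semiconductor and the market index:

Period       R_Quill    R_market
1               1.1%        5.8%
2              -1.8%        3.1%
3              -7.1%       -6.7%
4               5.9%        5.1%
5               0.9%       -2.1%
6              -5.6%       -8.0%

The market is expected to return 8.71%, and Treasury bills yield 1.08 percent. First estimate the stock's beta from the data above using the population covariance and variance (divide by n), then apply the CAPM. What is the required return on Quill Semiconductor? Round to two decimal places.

Mean R_i = (1.1 − 1.8 − 7.1 + 5.9 + 0.9 − 5.6) / 6 = -1.1000%
Mean R_m = (5.8 + 3.1 − 6.7 + 5.1 − 2.1 − 8.0) / 6 = -0.4667%
Σ(R_i − R̄_i)(R_m − R̄_m) = 118.2900  ⇒  Cov = 118.2900 / 6 = 19.7150
Σ(R_m − R̄_m)² = 181.2533  ⇒  Var(R_m) = 181.2533 / 6 = 30.2089
β = Cov / Var(R_m) = 19.7150 / 30.2089 = 0.6526
MRP = 8.71% − 1.08% = 7.63%
E(R) = R_f + β × MRP = 1.08% + 0.6526 × 7.63% = 6.06%

6.06%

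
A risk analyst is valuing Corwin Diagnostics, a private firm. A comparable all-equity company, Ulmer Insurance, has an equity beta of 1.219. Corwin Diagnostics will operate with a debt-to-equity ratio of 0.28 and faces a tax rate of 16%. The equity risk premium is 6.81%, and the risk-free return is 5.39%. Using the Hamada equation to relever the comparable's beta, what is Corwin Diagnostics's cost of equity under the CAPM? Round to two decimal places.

β_L = β_U × [1 + (1 − t)(D/E)] = 1.219 × [1 + (1 − 0.16) × 0.28]
    = 1.219 × [1 + 0.84 × 0.28] = 1.219 × 1.2352 = 1.5057
E(R) = R_f + β_L × MRP = 5.39% + 1.5057 × 6.81% = 15.64%

15.64%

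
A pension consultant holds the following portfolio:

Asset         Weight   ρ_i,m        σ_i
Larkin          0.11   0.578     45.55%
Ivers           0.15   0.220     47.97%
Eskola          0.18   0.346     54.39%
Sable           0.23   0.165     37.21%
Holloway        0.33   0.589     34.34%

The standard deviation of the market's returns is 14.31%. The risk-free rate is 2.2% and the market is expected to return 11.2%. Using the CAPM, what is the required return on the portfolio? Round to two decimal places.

12.23%

β_Larkin = 0.578 × 45.55% / 14.31% = 1.8398
β_Ivers = 0.220 × 47.97% / 14.31% = 0.7375
β_Eskola = 0.346 × 54.39% / 14.31% = 1.3151
β_Sable = 0.165 × 37.21% / 14.31% = 0.4290
β_Holloway = 0.589 × 34.34% / 14.31% = 1.4134
β_P = Σ w_i β_i = 0.11×1.8398 + 0.15×0.7375 + 0.18×1.3151 + 0.23×0.4290 + 0.33×1.4134 = 1.1148
MRP = 11.2% − 2.2% = 9.00%
E(R_P) = R_f + β_P × MRP = 2.2% + 1.1148 × 9.0% = 12.23%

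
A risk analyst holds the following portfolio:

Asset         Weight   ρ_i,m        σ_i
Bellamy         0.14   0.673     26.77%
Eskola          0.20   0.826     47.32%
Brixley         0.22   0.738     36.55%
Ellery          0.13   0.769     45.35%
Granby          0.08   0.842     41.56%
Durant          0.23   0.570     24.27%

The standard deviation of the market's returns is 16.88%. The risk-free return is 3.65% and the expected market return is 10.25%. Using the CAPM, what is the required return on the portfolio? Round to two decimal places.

β_Bellamy = 0.673 × 26.77% / 16.88% = 1.0673
β_Eskola = 0.826 × 47.32% / 16.88% = 2.3155
β_Brixley = 0.738 × 36.55% / 16.88% = 1.5980
β_Ellery = 0.769 × 45.35% / 16.88% = 2.0660
β_Granby = 0.842 × 41.56% / 16.88% = 2.0731
β_Durant = 0.570 × 24.27% / 16.88% = 0.8195
β_P = Σ w_i β_i = 0.14×1.0673 + 0.20×2.3155 + 0.22×1.5980 + 0.13×2.0660 + 0.08×2.0731 + 0.23×0.8195 = 1.5870
MRP = 10.25% − 3.65% = 6.60%
E(R_P) = R_f + β_P × MRP = 3.65% + 1.5870 × 6.60% = 14.12%

14.12%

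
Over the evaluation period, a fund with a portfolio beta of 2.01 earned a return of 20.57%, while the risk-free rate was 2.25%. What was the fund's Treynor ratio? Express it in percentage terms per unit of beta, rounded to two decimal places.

9.11%

Treynor = (R_P − R_f) / β_P = (20.57% − 2.25%) / 2.0100 = 18.32% / 2.0100 = 9.11%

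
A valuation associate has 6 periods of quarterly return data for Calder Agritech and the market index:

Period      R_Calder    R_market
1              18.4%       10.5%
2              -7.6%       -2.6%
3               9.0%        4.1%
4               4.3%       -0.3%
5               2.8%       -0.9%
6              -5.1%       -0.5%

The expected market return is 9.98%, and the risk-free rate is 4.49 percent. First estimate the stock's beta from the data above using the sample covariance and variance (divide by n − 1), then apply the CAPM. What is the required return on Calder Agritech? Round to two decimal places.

14.37%

Mean R_i = (18.4 − 7.6 + 9.0 + 4.3 + 2.8 − 5.1) / 6 = 3.6333%
Mean R_m = (10.5 − 2.6 + 4.1 − 0.3 − 0.9 − 0.5) / 6 = 1.7167%
Σ(R_i − R̄_i)(R_m − R̄_m) = 211.1767  ⇒  Cov = 211.1767 / 5 = 42.2353
Σ(R_m − R̄_m)² = 117.2883  ⇒  Var(R_m) = 117.2883 / 5 = 23.4577
β = Cov / Var(R_m) = 42.2353 / 23.4577 = 1.8005
MRP = 9.98% − 4.49% = 5.49%
E(R) = R_f + β × MRP = 4.49% + 1.8005 × 5.49% = 14.37%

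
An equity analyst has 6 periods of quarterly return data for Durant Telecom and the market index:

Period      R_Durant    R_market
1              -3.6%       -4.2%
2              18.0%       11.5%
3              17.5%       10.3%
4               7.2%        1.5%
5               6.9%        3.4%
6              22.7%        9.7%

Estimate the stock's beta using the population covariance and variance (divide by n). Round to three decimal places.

1.508

Mean R_i = (-3.6 + 18.0 + 17.5 + 7.2 + 6.9 + 22.7) / 6 = 11.4500%
Mean R_m = (-4.2 + 11.5 + 10.3 + 1.5 + 3.4 + 9.7) / 6 = 5.3667%
Σ(R_i − R̄_i)(R_m − R̄_m) = 288.1300  ⇒  Cov = 288.1300 / 6 = 48.0217
Σ(R_m − R̄_m)² = 191.0733  ⇒  Var(R_m) = 191.0733 / 6 = 31.8456
β = Cov / Var(R_m) = 48.0217 / 31.8456 = 1.5080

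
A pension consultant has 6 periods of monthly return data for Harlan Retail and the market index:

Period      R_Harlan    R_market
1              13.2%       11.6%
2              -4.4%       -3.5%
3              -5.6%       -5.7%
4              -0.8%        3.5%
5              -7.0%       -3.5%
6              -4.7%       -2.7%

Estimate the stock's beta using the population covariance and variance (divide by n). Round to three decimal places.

1.110

Mean R_i = (13.2 − 4.4 − 5.6 − 0.8 − 7.0 − 4.7) / 6 = -1.5500%
Mean R_m = (11.6 − 3.5 − 5.7 + 3.5 − 3.5 − 2.7) / 6 = -0.0500%
Σ(R_i − R̄_i)(R_m − R̄_m) = 234.3650  ⇒  Cov = 234.3650 / 6 = 39.0608
Σ(R_m − R̄_m)² = 211.0750  ⇒  Var(R_m) = 211.0750 / 6 = 35.1792
β = Cov / Var(R_m) = 39.0608 / 35.1792 = 1.1103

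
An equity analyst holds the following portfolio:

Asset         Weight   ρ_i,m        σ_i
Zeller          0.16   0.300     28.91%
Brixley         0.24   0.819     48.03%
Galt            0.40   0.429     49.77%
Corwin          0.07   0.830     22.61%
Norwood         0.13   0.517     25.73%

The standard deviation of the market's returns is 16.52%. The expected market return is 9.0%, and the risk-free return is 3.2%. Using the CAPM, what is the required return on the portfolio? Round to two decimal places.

β_Zeller = 0.300 × 28.91% / 16.52% = 0.5250
β_Brixley = 0.819 × 48.03% / 16.52% = 2.3811
β_Galt = 0.429 × 49.77% / 16.52% = 1.2925
β_Corwin = 0.830 × 22.61% / 16.52% = 1.1360
β_Norwood = 0.517 × 25.73% / 16.52% = 0.8052
β_P = Σ w_i β_i = 0.16×0.5250 + 0.24×2.3811 + 0.40×1.2925 + 0.07×1.1360 + 0.13×0.8052 = 1.3567
MRP = 9.0% − 3.2% = 5.80%
E(R_P) = R_f + β_P × MRP = 3.2% + 1.3567 × 5.8% = 11.07%

11.07%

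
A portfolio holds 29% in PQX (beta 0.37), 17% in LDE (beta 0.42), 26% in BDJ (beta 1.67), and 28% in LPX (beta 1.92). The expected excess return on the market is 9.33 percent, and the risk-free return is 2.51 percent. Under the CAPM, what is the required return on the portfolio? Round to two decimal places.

13.24%

β_P = Σ w_i β_i = 0.29×0.37 + 0.17×0.42 + 0.26×1.67 + 0.28×1.92 = 1.1505
E(R_P) = R_f + β_P × MRP = 2.51% + 1.1505 × 9.33% = 13.24%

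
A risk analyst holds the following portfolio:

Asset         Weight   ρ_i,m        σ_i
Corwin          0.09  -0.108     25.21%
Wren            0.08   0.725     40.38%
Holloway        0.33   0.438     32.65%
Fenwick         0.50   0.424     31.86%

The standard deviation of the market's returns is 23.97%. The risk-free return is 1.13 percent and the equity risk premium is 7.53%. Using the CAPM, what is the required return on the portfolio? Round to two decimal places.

5.39%

β_Corwin = -0.108 × 25.21% / 23.97% = -0.1136
β_Wren = 0.725 × 40.38% / 23.97% = 1.2213
β_Holloway = 0.438 × 32.65% / 23.97% = 0.5966
β_Fenwick = 0.424 × 31.86% / 23.97% = 0.5636
β_P = Σ w_i β_i = 0.09×-0.1136 + 0.08×1.2213 + 0.33×0.5966 + 0.50×0.5636 = 0.5662
E(R_P) = R_f + β_P × MRP = 1.13% + 0.5662 × 7.53% = 5.39%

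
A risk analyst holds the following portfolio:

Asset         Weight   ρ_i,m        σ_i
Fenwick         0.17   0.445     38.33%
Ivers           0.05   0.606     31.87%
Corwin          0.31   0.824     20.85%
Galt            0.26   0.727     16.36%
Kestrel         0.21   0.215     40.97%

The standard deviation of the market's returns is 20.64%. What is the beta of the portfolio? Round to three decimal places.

β_Fenwick = 0.445 × 38.33% / 20.64% = 0.8264
β_Ivers = 0.606 × 31.87% / 20.64% = 0.9357
β_Corwin = 0.824 × 20.85% / 20.64% = 0.8324
β_Galt = 0.727 × 16.36% / 20.64% = 0.5762
β_Kestrel = 0.215 × 40.97% / 20.64% = 0.4268
β_P = Σ w_i β_i = 0.17×0.8264 + 0.05×0.9357 + 0.31×0.8324 + 0.26×0.5762 + 0.21×0.4268 = 0.6848

0.685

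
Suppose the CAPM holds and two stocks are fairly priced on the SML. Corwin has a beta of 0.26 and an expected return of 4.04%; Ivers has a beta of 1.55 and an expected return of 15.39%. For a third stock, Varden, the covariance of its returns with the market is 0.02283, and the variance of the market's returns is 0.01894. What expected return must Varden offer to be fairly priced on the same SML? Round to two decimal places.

MRP = (15.39% − 4.04%) / (1.55 − 0.26) = 8.7984%
R_f = 4.04% − 0.26 × 8.7984% = 1.7524%
β_Varden = Cov / Var(R_m) = 0.02283 / 0.01894 = 1.2054
E(R_Varden) = R_f + β × MRP = 1.7524% + 1.2054 × 8.7984% = 12.36%

12.36%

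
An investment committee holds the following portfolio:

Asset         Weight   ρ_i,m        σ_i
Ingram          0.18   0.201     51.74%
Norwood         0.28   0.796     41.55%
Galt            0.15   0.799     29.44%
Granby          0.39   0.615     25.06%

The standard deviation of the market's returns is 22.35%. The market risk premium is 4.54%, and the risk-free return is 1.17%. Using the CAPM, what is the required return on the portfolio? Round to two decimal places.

5.37%

β_Ingram = 0.201 × 51.74% / 22.35% = 0.4653
β_Norwood = 0.796 × 41.55% / 22.35% = 1.4798
β_Galt = 0.799 × 29.44% / 22.35% = 1.0525
β_Granby = 0.615 × 25.06% / 22.35% = 0.6896
β_P = Σ w_i β_i = 0.18×0.4653 + 0.28×1.4798 + 0.15×1.0525 + 0.39×0.6896 = 0.9249
E(R_P) = R_f + β_P × MRP = 1.17% + 0.9249 × 4.54% = 5.37%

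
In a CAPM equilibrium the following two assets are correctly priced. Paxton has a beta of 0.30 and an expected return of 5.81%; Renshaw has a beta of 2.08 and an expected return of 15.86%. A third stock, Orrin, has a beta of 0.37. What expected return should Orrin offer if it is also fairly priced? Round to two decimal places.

MRP (SML slope) = (15.86% − 5.81%) / (2.08 − 0.30) = 10.05% / 1.78 = 5.6461%
R_f (intercept) = 5.81% − 0.30 × 5.6461% = 4.1162%
E(R_Orrin) = R_f + β × MRP = 4.1162% + 0.37 × 5.6461% = 6.21%

6.21%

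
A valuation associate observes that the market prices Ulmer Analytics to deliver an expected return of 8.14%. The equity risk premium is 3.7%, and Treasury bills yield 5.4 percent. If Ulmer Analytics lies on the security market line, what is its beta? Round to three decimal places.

β = (E(R) − R_f) / MRP = (8.14% − 5.4%) / 3.7% = 2.74% / 3.7% = 0.741

0.741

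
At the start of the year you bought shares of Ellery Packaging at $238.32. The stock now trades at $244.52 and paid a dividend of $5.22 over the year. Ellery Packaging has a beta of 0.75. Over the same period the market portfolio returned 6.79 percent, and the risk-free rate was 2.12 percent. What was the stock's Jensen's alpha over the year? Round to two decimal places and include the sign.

Realised HPR = (P1 + D1 − P0) / P0 = (244.52 + 5.22 − 238.32) / 238.32 = 11.42 / 238.32 = 4.7919%
MRP = 6.79% − 2.12% = 4.67%
CAPM required = R_f + β·MRP = 2.12% + 0.75 × 4.67% = 5.6225%
α = realised − required = 4.7919% − 5.6225% = -0.83%

-0.83%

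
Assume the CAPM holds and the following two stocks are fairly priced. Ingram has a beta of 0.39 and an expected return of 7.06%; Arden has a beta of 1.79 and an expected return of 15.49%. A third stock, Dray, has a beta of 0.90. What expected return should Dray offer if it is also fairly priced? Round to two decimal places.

10.13%

MRP (SML slope) = (15.49% − 7.06%) / (1.79 − 0.39) = 8.43% / 1.40 = 6.0214%
R_f (intercept) = 7.06% − 0.39 × 6.0214% = 4.7117%
E(R_Dray) = R_f + β × MRP = 4.7117% + 0.90 × 6.0214% = 10.13%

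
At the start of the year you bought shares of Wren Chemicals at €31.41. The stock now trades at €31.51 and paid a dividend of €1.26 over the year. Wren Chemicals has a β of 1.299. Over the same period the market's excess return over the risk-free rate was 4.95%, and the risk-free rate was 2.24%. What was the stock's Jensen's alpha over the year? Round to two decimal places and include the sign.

-4.34%

Realised HPR = (P1 + D1 − P0) / P0 = (31.51 + 1.26 − 31.41) / 31.41 = 1.36 / 31.41 = 4.3298%
CAPM required = R_f + β·MRP = 2.24% + 1.299 × 4.95% = 8.67005%
α = realised − required = 4.3298% − 8.67005% = -4.34%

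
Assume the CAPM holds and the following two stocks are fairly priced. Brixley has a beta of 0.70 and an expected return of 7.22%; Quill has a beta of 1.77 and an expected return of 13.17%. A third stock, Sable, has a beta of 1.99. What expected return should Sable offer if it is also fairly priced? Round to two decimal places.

MRP (SML slope) = (13.17% − 7.22%) / (1.77 − 0.70) = 5.95% / 1.07 = 5.5607%
R_f (intercept) = 7.22% − 0.70 × 5.5607% = 3.3275%
E(R_Sable) = R_f + β × MRP = 3.3275% + 1.99 × 5.5607% = 14.39%

14.39%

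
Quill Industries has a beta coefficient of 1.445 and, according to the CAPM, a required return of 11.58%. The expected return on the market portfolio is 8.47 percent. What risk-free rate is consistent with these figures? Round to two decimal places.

1.48%

E(R) = R_f + β(E(R_m) − R_f) = R_f(1 − β) + β·E(R_m)
11.58% = R_f × (1 − 1.445) + 1.445 × 8.47%
11.58% = R_f × -0.445 + 12.23915%
R_f = (11.58% − 12.23915%) / -0.445 = 1.48%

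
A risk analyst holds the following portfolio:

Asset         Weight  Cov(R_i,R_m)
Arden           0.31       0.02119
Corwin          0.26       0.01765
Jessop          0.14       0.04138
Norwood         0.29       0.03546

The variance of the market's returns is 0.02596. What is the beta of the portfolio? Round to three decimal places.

1.049

β_Arden = 0.02119 / 0.02596 = 0.8163
β_Corwin = 0.01765 / 0.02596 = 0.6799
β_Jessop = 0.04138 / 0.02596 = 1.5940
β_Norwood = 0.03546 / 0.02596 = 1.3659
β_P = Σ w_i β_i = 0.31×0.8163 + 0.26×0.6799 + 0.14×1.5940 + 0.29×1.3659 = 1.0491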